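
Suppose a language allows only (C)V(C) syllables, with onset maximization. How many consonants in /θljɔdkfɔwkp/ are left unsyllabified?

Under (C)V(C), the unsyllabifiable consonants are /θ/, /l/, /k/, /k/, /p/ (at most one coda consonant is licensed; onsets are limited to one consonant).

5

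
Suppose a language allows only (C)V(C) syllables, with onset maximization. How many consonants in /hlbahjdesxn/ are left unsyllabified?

Under (C)V(C), the unsyllabifiable consonants are /h/, /l/, /j/, /x/, /n/ (at most one coda consonant is licensed; onsets are limited to one consonant).

5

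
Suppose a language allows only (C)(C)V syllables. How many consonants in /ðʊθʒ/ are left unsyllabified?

The consonants /θ/, /ʒ/ cannot be parsed into a legal (C)(C)V syllable (no codas are permitted; onsets may contain at most 2 consonants).

2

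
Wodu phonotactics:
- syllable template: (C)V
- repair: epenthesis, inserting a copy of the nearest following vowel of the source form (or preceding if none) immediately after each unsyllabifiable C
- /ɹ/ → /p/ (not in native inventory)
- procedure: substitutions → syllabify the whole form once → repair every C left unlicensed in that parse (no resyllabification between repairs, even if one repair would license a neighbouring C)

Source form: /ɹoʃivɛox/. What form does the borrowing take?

Substitution: /ɹ/ → /p/, giving /poʃivɛox/.
Syllabifying with onset maximization leaves /x/ stranded (no codas are permitted; onsets are limited to one consonant).
Inserting the epenthetic vowel yields /x/ → /xo/.

poʃivɛoxo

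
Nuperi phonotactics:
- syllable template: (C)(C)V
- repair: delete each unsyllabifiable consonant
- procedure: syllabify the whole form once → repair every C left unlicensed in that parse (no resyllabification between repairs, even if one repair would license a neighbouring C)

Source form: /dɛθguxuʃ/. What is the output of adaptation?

Syllabifying with onset maximization leaves /ʃ/ stranded (no codas are permitted; onsets may contain at most 2 consonants).
Deleting the stranded consonants removes /ʃ/.

dɛθguxu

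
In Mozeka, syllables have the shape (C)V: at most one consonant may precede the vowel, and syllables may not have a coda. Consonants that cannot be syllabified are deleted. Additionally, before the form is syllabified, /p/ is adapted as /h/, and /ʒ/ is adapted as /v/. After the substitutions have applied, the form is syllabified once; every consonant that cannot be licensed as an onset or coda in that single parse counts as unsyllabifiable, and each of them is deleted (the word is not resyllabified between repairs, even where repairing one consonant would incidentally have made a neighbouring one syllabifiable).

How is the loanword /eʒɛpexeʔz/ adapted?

evɛhexe

Substitution: /ʒ/ → /v/, /p/ → /h/, giving /evɛhexeʔz/.
Under (C)V, the unsyllabifiable consonants are /ʔ/, /z/ (no codas are permitted; onsets are limited to one consonant).
Each unlicensed consonant is deleted: /ʔ/, /z/.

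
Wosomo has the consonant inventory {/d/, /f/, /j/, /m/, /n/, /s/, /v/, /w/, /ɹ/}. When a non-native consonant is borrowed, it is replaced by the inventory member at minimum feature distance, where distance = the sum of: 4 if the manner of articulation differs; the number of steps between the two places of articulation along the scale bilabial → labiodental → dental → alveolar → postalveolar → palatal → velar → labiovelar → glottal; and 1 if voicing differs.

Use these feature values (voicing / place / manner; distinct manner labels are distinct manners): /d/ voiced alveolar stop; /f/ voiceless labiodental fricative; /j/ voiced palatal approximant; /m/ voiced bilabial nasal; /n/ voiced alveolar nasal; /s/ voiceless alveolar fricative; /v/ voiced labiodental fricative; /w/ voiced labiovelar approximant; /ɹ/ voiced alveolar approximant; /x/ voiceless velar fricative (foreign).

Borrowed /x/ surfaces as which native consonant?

s

/s/ is closest: same manner (fricative), place distance 3 (velar→alveolar), same voicing; total 3. Next closest is /f/ at distance 5.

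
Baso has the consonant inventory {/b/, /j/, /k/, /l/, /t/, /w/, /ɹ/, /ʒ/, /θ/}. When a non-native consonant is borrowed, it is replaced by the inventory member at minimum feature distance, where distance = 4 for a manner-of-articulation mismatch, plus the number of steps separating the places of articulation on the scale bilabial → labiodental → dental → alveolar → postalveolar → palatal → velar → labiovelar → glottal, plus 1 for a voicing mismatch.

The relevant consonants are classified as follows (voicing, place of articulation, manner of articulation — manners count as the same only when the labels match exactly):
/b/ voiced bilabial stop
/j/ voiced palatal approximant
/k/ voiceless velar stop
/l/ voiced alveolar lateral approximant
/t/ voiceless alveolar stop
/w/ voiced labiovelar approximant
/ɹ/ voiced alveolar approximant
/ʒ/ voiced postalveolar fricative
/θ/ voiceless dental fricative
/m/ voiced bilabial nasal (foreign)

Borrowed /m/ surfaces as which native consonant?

/b/ is closest: manner differs (nasal→stop, +4), place distance 0 (bilabial→bilabial), same voicing; total 4. Next closest is /l/ at distance 7.

b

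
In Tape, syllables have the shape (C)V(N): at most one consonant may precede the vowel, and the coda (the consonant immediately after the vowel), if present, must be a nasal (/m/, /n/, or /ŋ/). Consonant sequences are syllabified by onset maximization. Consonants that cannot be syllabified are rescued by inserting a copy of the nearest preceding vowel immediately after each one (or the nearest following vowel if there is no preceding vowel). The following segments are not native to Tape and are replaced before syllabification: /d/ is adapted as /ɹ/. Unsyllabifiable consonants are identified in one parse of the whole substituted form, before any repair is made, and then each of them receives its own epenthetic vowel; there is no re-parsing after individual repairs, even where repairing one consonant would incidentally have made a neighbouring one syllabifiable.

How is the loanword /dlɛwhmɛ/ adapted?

ɹɛlɛwɛhɛmɛ

Substitution: /d/ → /ɹ/, giving /ɹlɛwhmɛ/.
Syllabifying with onset maximization leaves /ɹ/, /w/, /h/ stranded (only a nasal (/m/, /n/, or /ŋ/) is licensed in coda position; onsets are limited to one consonant).
Epenthesis after each stranded consonant: /ɹ/ → /ɹɛ/, /w/ → /wɛ/, /h/ → /hɛ/.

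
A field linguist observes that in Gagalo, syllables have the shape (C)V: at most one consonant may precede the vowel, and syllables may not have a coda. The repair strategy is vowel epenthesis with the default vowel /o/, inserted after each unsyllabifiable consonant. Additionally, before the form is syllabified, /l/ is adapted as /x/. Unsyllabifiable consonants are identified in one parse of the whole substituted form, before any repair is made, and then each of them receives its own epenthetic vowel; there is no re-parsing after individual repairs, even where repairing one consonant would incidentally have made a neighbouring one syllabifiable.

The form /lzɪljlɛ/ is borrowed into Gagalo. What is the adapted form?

Substitution: /l/ → /x/, giving /xzɪxjxɛ/.
Under (C)V, the unsyllabifiable consonants are /x/, /x/, /j/ (no codas are permitted; onsets are limited to one consonant).
Epenthesis after each stranded consonant: /x/ → /xo/, /x/ → /xo/, /j/ → /jo/.

xozɪxojoxɛ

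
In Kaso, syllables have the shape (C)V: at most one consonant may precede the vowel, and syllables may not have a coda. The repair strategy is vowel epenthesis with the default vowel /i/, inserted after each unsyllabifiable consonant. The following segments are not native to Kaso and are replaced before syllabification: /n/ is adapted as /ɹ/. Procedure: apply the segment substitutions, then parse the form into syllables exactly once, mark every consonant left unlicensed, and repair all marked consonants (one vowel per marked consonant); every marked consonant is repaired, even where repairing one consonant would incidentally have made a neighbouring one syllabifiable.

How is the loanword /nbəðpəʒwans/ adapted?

Substitution: /n/ → /ɹ/, giving /ɹbəðpəʒwaɹs/.
The consonants /ɹ/, /ð/, /ʒ/, /ɹ/, /s/ cannot be parsed into a legal (C)V syllable (no codas are permitted; onsets are limited to one consonant).
Inserting the epenthetic vowel yields /ɹ/ → /ɹi/, /ð/ → /ði/, /ʒ/ → /ʒi/, /ɹ/ → /ɹi/, /s/ → /si/.

ɹibəðipəʒiwaɹisi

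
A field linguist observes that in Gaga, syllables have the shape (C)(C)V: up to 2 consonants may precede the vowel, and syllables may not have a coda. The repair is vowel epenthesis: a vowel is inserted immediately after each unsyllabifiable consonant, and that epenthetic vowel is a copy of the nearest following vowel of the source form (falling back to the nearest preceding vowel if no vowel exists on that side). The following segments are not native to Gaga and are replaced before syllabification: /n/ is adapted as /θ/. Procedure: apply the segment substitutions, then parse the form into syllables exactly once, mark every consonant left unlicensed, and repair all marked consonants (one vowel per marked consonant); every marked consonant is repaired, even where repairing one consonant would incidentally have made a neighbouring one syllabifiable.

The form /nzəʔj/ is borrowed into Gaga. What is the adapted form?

Substitution: /n/ → /θ/, giving /θzəʔj/.
Under (C)(C)V, the unsyllabifiable consonants are /ʔ/, /j/ (no codas are permitted; onsets may contain at most 2 consonants).
Inserting the epenthetic vowel yields /ʔ/ → /ʔə/, /j/ → /jə/.

θzəʔəjə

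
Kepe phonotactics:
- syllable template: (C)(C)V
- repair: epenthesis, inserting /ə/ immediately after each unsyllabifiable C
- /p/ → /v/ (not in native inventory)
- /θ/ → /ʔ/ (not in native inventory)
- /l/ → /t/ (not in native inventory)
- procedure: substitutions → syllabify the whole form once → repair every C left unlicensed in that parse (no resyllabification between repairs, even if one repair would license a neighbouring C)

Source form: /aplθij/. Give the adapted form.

avətʔijə

Substitution: /p/ → /v/, /l/ → /t/, /θ/ → /ʔ/, giving /avtʔij/.
The consonants /v/, /j/ cannot be parsed into a legal (C)(C)V syllable (no codas are permitted; onsets may contain at most 2 consonants).
Inserting the epenthetic vowel yields /v/ → /və/, /j/ → /jə/.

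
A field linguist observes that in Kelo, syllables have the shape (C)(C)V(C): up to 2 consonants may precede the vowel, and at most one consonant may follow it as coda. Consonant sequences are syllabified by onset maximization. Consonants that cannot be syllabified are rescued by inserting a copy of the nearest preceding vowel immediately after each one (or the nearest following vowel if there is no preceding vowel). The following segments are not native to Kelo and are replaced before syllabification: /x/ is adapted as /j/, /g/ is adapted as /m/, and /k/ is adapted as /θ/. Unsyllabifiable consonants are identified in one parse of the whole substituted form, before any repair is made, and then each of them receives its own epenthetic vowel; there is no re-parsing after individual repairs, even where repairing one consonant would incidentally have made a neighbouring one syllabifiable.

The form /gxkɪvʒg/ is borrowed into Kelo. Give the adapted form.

mɪjθɪvʒɪmɪ

Substitution: /g/ → /m/, /x/ → /j/, /k/ → /θ/, giving /mjθɪvʒm/.
Syllabifying with onset maximization leaves /m/, /ʒ/, /m/ stranded (at most one coda consonant is licensed; onsets may contain at most 2 consonants).
Epenthesis after each stranded consonant: /m/ → /mɪ/, /ʒ/ → /ʒɪ/, /m/ → /mɪ/.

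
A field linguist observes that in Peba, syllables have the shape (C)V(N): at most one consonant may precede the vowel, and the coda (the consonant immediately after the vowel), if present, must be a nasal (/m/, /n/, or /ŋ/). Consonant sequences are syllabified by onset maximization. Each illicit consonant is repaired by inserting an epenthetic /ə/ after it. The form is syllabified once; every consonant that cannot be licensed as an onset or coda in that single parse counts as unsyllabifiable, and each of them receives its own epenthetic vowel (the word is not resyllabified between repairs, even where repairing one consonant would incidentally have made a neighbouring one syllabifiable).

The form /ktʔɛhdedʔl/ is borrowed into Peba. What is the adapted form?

kətəʔɛhədedəʔələ

The consonants /k/, /t/, /h/, /d/, /ʔ/, /l/ cannot be parsed into a legal (C)V(N) syllable (only a nasal (/m/, /n/, or /ŋ/) is licensed in coda position; onsets are limited to one consonant).
Each unlicensed consonant becomes the onset of a new syllable: /k/ → /kə/, /t/ → /tə/, /h/ → /hə/, /d/ → /də/, /ʔ/ → /ʔə/, /l/ → /lə/.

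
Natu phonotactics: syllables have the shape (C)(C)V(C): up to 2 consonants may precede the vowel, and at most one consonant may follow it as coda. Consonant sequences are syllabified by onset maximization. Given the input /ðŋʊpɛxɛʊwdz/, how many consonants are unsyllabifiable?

2

Syllabifying with onset maximization leaves /d/, /z/ stranded (at most one coda consonant is licensed; onsets may contain at most 2 consonants).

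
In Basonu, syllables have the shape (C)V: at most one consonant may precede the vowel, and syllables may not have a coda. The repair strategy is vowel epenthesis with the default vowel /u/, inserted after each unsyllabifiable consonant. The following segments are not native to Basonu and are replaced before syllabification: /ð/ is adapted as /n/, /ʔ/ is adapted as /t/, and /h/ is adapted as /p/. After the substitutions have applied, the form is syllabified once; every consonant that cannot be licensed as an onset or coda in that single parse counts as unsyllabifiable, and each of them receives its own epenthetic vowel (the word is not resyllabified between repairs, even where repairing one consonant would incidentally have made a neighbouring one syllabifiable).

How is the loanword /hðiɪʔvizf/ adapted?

puniɪtuvizufu

Substitution: /h/ → /p/, /ð/ → /n/, /ʔ/ → /t/, giving /pniɪtvizf/.
The consonants /p/, /t/, /z/, /f/ cannot be parsed into a legal (C)V syllable (no codas are permitted; onsets are limited to one consonant).
Epenthesis after each stranded consonant: /p/ → /pu/, /t/ → /tu/, /z/ → /zu/, /f/ → /fu/.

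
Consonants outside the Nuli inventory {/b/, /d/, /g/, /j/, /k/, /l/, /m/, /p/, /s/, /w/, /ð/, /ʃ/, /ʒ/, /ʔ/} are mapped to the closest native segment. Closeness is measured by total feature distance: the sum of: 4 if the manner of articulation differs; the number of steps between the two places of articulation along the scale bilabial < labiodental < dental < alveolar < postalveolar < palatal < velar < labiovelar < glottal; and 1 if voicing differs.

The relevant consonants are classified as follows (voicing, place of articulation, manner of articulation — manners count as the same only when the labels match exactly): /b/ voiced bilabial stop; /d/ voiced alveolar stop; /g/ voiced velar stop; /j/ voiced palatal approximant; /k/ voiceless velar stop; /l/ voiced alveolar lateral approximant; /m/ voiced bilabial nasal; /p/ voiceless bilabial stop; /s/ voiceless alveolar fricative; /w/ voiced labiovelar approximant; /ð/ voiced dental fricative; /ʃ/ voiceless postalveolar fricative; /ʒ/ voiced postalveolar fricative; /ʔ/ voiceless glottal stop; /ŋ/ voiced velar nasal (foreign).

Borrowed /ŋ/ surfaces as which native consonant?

g

/g/ is closest: manner differs (nasal→stop, +4), place distance 0 (velar→velar), same voicing; total 4. Next closest is /j/ at distance 5.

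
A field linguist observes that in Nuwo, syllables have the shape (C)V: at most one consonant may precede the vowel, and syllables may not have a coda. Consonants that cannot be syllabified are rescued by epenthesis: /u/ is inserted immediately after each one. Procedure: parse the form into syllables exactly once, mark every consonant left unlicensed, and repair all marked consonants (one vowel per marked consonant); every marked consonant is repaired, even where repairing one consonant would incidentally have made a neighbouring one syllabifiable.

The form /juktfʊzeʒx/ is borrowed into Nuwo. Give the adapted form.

jukutufʊzeʒuxu

Under (C)V, the unsyllabifiable consonants are /k/, /t/, /ʒ/, /x/ (no codas are permitted; onsets are limited to one consonant).
Inserting the epenthetic vowel yields /k/ → /ku/, /t/ → /tu/, /ʒ/ → /ʒu/, /x/ → /xu/.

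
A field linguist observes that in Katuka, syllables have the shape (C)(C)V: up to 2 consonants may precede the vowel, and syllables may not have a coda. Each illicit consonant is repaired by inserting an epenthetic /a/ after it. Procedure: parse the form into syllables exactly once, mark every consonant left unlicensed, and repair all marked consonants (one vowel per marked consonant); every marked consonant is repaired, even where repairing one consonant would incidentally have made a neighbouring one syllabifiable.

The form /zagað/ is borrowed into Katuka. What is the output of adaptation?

Syllabifying with onset maximization leaves /ð/ stranded (no codas are permitted; onsets may contain at most 2 consonants).
Inserting the epenthetic vowel yields /ð/ → /ða/.

zagaða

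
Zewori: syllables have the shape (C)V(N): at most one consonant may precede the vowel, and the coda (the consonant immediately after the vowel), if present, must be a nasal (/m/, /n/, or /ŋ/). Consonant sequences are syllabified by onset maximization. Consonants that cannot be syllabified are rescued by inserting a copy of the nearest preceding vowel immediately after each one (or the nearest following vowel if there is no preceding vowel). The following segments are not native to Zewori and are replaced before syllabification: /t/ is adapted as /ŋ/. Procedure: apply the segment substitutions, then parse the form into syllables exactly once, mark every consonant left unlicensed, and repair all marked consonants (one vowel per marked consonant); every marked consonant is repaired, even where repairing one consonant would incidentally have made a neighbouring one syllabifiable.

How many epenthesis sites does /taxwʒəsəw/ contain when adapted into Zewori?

3

After substitution the input is /ŋaxwʒəsəw/.
The unsyllabifiable consonants are /x/, /w/, /w/; each receives one epenthetic vowel.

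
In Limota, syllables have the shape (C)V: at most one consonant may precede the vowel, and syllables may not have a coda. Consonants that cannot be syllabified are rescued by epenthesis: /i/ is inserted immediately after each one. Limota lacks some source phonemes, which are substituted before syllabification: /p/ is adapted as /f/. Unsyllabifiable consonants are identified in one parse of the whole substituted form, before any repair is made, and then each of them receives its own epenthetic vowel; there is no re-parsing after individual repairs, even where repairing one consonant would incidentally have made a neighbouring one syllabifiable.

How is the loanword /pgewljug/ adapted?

Substitution: /p/ → /f/, giving /fgewljug/.
Syllabifying with onset maximization leaves /f/, /w/, /l/, /g/ stranded (no codas are permitted; onsets are limited to one consonant).
Each unlicensed consonant becomes the onset of a new syllable: /f/ → /fi/, /w/ → /wi/, /l/ → /li/, /g/ → /gi/.

figewilijugi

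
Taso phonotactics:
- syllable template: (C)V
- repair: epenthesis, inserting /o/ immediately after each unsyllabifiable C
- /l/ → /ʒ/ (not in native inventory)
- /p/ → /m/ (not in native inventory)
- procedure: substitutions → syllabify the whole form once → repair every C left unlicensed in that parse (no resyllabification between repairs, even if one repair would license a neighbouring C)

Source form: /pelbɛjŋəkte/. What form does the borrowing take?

Substitution: /p/ → /m/, /l/ → /ʒ/, giving /meʒbɛjŋəkte/.
The consonants /ʒ/, /j/, /k/ cannot be parsed into a legal (C)V syllable (no codas are permitted; onsets are limited to one consonant).
Inserting the epenthetic vowel yields /ʒ/ → /ʒo/, /j/ → /jo/, /k/ → /ko/.

meʒobɛjoŋəkote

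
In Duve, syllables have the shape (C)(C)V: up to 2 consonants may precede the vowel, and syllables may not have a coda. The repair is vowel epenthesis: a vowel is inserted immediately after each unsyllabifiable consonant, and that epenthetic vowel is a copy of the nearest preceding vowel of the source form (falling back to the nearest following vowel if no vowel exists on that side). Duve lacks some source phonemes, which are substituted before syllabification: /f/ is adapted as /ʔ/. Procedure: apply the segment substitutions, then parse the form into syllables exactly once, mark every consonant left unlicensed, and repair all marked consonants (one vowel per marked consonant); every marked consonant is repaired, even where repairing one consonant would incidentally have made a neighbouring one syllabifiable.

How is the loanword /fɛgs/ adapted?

Substitution: /f/ → /ʔ/, giving /ʔɛgs/.
Under (C)(C)V, the unsyllabifiable consonants are /g/, /s/ (no codas are permitted; onsets may contain at most 2 consonants).
Each unlicensed consonant becomes the onset of a new syllable: /g/ → /gɛ/, /s/ → /sɛ/.

ʔɛgɛsɛ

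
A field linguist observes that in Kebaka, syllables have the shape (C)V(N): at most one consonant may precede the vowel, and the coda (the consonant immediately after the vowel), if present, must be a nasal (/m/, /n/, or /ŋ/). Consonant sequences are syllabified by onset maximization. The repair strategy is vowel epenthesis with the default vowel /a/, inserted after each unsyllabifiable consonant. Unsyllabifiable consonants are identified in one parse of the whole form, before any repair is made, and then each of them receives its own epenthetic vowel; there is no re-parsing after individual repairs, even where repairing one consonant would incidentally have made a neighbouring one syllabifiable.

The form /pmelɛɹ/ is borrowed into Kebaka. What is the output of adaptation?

pamelɛɹa

The consonants /p/, /ɹ/ cannot be parsed into a legal (C)V(N) syllable (only a nasal (/m/, /n/, or /ŋ/) is licensed in coda position; onsets are limited to one consonant).
Epenthesis after each stranded consonant: /p/ → /pa/, /ɹ/ → /ɹa/.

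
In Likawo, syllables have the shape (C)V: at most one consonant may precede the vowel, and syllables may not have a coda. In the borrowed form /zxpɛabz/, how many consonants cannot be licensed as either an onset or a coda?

Under (C)V, the unsyllabifiable consonants are /z/, /x/, /b/, /z/ (no codas are permitted; onsets are limited to one consonant).

4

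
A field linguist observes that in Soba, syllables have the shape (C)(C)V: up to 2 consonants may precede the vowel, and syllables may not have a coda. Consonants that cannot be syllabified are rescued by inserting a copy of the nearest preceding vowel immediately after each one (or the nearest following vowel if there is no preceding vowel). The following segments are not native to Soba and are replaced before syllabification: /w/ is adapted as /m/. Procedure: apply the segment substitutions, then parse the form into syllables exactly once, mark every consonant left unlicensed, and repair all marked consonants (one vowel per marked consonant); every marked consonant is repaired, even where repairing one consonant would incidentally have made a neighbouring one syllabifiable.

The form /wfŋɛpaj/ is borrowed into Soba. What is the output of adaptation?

Substitution: /w/ → /m/, giving /mfŋɛpaj/.
Syllabifying with onset maximization leaves /m/, /j/ stranded (no codas are permitted; onsets may contain at most 2 consonants).
Inserting the epenthetic vowel yields /m/ → /mɛ/, /j/ → /ja/.

mɛfŋɛpaja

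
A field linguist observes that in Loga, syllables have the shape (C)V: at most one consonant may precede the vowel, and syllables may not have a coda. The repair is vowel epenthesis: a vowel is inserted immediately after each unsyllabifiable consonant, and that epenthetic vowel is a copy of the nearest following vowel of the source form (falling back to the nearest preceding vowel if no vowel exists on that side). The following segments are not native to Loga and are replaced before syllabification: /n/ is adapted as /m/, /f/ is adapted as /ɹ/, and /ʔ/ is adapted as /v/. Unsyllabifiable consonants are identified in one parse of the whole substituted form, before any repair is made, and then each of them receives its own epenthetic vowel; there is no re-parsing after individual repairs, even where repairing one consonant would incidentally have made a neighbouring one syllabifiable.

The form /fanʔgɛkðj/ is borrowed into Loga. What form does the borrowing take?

Substitution: /f/ → /ɹ/, /n/ → /m/, /ʔ/ → /v/, giving /ɹamvgɛkðj/.
Syllabifying with onset maximization leaves /m/, /v/, /k/, /ð/, /j/ stranded (no codas are permitted; onsets are limited to one consonant).
Epenthesis after each stranded consonant: /m/ → /mɛ/, /v/ → /vɛ/, /k/ → /kɛ/, /ð/ → /ðɛ/, /j/ → /jɛ/.

ɹamɛvɛgɛkɛðɛjɛ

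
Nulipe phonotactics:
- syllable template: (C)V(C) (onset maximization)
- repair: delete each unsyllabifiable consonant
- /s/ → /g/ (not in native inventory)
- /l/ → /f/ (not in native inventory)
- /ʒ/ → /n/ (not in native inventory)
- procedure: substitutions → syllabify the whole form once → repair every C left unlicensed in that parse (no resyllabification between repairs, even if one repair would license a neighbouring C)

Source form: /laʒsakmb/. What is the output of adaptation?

fangak

Substitution: /l/ → /f/, /ʒ/ → /n/, /s/ → /g/, giving /fangakmb/.
Syllabifying with onset maximization leaves /m/, /b/ stranded (at most one coda consonant is licensed; onsets are limited to one consonant).
Deleting the stranded consonants removes /m/, /b/.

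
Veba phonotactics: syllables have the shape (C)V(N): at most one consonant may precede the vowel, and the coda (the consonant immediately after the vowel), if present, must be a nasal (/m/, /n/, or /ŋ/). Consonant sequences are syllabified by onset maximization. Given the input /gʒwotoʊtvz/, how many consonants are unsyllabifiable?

5

Under (C)V(N), the unsyllabifiable consonants are /g/, /ʒ/, /t/, /v/, /z/ (only a nasal (/m/, /n/, or /ŋ/) is licensed in coda position; onsets are limited to one consonant).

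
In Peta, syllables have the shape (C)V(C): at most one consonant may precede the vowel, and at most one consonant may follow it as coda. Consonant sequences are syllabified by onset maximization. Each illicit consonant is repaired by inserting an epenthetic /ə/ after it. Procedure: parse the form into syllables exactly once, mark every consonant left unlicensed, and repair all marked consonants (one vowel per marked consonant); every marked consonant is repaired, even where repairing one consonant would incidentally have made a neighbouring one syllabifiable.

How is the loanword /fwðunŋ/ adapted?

Syllabifying with onset maximization leaves /f/, /w/, /ŋ/ stranded (at most one coda consonant is licensed; onsets are limited to one consonant).
Epenthesis after each stranded consonant: /f/ → /fə/, /w/ → /wə/, /ŋ/ → /ŋə/.

fəwəðunŋə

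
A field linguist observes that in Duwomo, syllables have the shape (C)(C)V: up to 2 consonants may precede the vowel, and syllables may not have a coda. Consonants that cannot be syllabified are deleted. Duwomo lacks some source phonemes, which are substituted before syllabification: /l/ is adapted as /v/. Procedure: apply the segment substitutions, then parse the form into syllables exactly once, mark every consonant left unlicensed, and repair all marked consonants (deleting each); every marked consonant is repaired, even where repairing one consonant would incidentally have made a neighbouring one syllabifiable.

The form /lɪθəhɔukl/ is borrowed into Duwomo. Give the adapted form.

vɪθəhɔu

Substitution: /l/ → /v/, giving /vɪθəhɔukv/.
Syllabifying with onset maximization leaves /k/, /v/ stranded (no codas are permitted; onsets may contain at most 2 consonants).
Deleting the stranded consonants removes /k/, /v/.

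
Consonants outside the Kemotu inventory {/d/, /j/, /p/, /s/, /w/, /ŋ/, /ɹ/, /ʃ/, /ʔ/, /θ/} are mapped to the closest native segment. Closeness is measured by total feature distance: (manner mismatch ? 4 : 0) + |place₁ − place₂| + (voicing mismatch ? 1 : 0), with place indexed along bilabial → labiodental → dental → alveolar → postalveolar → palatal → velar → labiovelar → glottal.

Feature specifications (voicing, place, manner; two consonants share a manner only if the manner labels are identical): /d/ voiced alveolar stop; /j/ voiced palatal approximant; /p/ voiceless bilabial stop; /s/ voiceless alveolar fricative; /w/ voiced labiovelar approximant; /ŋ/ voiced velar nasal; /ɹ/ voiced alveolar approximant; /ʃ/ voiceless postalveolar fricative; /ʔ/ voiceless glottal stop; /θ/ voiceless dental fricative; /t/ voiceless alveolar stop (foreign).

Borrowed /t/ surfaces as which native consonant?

/d/ is closest: same manner (stop), place distance 0 (alveolar→alveolar), voicing differs (+1); total 1. Next closest is /p/ at distance 3.

d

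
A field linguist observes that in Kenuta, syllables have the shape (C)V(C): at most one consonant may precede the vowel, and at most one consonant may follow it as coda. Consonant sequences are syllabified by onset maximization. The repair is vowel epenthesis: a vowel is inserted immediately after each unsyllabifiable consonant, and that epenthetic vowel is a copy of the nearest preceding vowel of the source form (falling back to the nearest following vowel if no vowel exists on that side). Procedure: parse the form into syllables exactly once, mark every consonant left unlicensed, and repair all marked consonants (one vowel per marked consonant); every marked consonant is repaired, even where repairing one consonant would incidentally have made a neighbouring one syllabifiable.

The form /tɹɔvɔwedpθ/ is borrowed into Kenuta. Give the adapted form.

Syllabifying with onset maximization leaves /t/, /p/, /θ/ stranded (at most one coda consonant is licensed; onsets are limited to one consonant).
Epenthesis after each stranded consonant: /t/ → /tɔ/, /p/ → /pe/, /θ/ → /θe/.

tɔɹɔvɔwedpeθe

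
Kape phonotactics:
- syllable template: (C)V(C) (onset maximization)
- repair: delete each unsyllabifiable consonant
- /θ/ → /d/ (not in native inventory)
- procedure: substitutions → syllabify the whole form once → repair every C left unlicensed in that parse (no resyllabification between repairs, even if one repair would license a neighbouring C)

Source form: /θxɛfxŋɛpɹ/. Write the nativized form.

xɛfŋɛp

Substitution: /θ/ → /d/, giving /dxɛfxŋɛpɹ/.
The consonants /d/, /x/, /ɹ/ cannot be parsed into a legal (C)V(C) syllable (at most one coda consonant is licensed; onsets are limited to one consonant).
Deletion applies to /d/, /x/, /ɹ/.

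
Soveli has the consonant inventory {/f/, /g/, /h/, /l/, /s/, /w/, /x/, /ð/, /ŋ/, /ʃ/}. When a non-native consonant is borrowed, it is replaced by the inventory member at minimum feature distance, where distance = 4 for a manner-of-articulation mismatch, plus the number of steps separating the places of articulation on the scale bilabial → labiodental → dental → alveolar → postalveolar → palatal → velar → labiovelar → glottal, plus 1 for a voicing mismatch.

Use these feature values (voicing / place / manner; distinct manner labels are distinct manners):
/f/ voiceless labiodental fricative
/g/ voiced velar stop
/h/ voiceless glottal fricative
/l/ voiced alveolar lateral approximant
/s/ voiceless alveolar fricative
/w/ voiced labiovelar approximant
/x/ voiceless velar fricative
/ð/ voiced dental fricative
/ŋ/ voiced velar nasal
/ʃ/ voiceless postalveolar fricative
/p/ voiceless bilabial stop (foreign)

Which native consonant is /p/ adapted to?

/f/ is closest: manner differs (stop→fricative, +4), place distance 1 (bilabial→labiodental), same voicing; total 5. Next closest is /g/ at distance 7.

f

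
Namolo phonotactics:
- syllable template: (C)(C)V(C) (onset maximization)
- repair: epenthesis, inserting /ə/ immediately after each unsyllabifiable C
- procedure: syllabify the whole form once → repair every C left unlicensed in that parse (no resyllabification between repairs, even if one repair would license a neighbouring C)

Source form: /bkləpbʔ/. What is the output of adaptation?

bəkləpbəʔə

The consonants /b/, /b/, /ʔ/ cannot be parsed into a legal (C)(C)V(C) syllable (at most one coda consonant is licensed; onsets may contain at most 2 consonants).
Epenthesis after each stranded consonant: /b/ → /bə/, /b/ → /bə/, /ʔ/ → /ʔə/.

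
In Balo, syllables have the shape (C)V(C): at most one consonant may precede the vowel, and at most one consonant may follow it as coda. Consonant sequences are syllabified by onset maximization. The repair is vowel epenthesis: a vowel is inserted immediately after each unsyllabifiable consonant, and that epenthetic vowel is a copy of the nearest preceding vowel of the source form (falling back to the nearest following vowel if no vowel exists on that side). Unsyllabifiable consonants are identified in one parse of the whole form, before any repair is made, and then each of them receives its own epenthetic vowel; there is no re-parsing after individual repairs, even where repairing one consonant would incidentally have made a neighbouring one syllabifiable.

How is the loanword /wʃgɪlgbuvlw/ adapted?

wɪʃɪgɪlgɪbuvluwu

The consonants /w/, /ʃ/, /g/, /l/, /w/ cannot be parsed into a legal (C)V(C) syllable (at most one coda consonant is licensed; onsets are limited to one consonant).
Each unlicensed consonant becomes the onset of a new syllable: /w/ → /wɪ/, /ʃ/ → /ʃɪ/, /g/ → /gɪ/, /l/ → /lu/, /w/ → /wu/.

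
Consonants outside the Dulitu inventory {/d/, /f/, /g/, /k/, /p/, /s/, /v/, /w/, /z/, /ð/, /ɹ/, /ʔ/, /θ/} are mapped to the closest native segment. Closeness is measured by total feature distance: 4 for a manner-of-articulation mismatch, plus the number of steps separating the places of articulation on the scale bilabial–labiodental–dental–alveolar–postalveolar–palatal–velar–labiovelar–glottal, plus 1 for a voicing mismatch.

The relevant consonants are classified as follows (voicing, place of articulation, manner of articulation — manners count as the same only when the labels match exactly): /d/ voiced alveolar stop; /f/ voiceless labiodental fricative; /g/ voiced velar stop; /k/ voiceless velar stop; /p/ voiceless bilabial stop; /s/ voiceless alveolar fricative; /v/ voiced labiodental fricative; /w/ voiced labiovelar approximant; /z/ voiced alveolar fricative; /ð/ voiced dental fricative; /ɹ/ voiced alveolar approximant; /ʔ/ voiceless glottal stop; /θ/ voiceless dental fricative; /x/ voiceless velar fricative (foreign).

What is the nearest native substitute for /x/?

s

/s/ is closest: same manner (fricative), place distance 3 (velar→alveolar), same voicing; total 3. Next closest is /k/ at distance 4.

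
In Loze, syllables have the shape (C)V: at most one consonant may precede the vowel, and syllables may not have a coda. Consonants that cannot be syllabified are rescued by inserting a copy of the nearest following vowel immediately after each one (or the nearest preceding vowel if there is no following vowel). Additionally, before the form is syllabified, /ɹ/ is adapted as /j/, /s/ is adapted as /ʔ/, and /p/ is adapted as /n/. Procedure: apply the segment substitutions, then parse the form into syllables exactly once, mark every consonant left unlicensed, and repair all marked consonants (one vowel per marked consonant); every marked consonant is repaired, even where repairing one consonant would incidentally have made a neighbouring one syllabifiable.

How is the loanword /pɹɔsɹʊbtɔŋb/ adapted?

Substitution: /p/ → /n/, /ɹ/ → /j/, /s/ → /ʔ/, giving /njɔʔjʊbtɔŋb/.
Syllabifying with onset maximization leaves /n/, /ʔ/, /b/, /ŋ/, /b/ stranded (no codas are permitted; onsets are limited to one consonant).
Inserting the epenthetic vowel yields /n/ → /nɔ/, /ʔ/ → /ʔʊ/, /b/ → /bɔ/, /ŋ/ → /ŋɔ/, /b/ → /bɔ/.

nɔjɔʔʊjʊbɔtɔŋɔbɔ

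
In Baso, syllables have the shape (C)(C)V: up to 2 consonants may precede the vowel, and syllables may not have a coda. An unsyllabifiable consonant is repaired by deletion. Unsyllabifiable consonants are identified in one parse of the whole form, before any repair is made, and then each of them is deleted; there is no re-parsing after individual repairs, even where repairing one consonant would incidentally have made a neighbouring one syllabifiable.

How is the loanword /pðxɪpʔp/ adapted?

Syllabifying with onset maximization leaves /p/, /p/, /ʔ/, /p/ stranded (no codas are permitted; onsets may contain at most 2 consonants).
Each unlicensed consonant is deleted: /p/, /p/, /ʔ/, /p/.

ðxɪ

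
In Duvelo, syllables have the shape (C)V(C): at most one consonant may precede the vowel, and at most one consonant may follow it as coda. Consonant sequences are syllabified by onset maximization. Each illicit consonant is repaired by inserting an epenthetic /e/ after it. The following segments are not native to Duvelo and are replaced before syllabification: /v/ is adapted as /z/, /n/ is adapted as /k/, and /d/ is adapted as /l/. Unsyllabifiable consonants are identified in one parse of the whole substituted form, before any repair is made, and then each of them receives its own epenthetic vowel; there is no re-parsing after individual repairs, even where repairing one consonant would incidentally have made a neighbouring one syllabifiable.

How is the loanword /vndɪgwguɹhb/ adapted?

Substitution: /v/ → /z/, /n/ → /k/, /d/ → /l/, giving /zklɪgwguɹhb/.
The consonants /z/, /k/, /w/, /h/, /b/ cannot be parsed into a legal (C)V(C) syllable (at most one coda consonant is licensed; onsets are limited to one consonant).
Epenthesis after each stranded consonant: /z/ → /ze/, /k/ → /ke/, /w/ → /we/, /h/ → /he/, /b/ → /be/.

zekelɪgweguɹhebe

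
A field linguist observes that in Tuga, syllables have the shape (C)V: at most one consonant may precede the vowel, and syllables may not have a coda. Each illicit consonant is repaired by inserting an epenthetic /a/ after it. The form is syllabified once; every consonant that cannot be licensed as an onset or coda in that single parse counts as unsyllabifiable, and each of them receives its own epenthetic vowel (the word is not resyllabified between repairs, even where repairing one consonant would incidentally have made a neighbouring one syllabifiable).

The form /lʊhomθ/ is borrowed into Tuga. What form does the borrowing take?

Under (C)V, the unsyllabifiable consonants are /m/, /θ/ (no codas are permitted; onsets are limited to one consonant).
Inserting the epenthetic vowel yields /m/ → /ma/, /θ/ → /θa/.

lʊhomaθa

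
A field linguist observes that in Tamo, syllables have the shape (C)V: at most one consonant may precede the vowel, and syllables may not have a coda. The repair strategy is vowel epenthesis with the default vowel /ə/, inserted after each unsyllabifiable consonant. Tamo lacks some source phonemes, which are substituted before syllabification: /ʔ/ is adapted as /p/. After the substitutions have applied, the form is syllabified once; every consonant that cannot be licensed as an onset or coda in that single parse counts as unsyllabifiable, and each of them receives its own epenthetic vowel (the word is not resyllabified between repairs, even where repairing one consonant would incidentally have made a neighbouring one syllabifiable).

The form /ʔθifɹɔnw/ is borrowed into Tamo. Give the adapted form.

pəθifəɹɔnəwə

Substitution: /ʔ/ → /p/, giving /pθifɹɔnw/.
The consonants /p/, /f/, /n/, /w/ cannot be parsed into a legal (C)V syllable (no codas are permitted; onsets are limited to one consonant).
Inserting the epenthetic vowel yields /p/ → /pə/, /f/ → /fə/, /n/ → /nə/, /w/ → /wə/.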